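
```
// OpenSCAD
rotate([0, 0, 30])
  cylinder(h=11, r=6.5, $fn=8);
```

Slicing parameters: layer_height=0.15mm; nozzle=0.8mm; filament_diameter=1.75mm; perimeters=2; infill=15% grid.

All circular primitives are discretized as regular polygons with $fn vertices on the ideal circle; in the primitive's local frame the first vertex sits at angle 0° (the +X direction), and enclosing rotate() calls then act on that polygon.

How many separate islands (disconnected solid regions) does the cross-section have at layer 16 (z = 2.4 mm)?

At z = 2.4 mm: the r=6.5 cylinder gives a regular 8-gon of circumradius 6.5 (constant along its height); (whole slice rotated 30° about Z — lengths, areas and connectivity unchanged). Overall, the cross-section is a single solid region. Island count = 1.

1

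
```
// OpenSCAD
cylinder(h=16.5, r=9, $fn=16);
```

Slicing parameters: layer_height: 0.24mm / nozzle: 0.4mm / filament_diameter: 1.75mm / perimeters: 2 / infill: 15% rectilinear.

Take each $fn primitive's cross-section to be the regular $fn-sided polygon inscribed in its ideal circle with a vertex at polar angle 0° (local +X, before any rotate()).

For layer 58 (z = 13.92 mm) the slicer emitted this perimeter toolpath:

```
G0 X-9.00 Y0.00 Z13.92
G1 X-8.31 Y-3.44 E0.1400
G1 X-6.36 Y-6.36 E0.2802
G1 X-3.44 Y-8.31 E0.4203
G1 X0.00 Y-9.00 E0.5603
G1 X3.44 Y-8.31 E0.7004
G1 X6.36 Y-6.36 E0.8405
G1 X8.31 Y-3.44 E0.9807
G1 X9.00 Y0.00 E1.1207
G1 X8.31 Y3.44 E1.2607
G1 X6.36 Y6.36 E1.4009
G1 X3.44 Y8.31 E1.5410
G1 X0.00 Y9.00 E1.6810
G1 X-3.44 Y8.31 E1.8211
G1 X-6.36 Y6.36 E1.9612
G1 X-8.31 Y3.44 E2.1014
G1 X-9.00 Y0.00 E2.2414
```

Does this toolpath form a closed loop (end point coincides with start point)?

Start point (G0): (-9.00, 0.00). End point (last G1): the path returns to the start — closed.

yes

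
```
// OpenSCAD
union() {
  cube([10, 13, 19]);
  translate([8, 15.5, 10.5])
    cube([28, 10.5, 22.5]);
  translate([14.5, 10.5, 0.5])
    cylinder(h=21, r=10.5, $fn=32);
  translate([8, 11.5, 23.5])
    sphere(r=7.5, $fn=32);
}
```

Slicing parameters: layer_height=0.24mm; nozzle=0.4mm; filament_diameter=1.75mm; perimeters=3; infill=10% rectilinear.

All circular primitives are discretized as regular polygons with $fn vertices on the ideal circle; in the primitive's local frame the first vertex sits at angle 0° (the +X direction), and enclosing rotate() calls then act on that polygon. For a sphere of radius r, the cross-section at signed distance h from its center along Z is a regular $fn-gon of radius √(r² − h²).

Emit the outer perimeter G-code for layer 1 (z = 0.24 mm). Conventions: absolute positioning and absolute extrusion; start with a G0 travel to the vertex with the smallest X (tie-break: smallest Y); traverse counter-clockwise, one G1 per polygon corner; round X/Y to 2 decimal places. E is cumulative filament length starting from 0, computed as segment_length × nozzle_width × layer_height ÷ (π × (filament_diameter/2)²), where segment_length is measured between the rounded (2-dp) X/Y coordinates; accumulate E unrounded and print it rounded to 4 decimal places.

At z = 0.24 mm: the cube is present — its section is the full 10×13 rectangle; the cube at (8, 15.5) is not intersected at this z (z outside [10.5, 33]); the cylinder at (14.5, 10.5) does not reach this height (z outside [0.5, 21.5]); the sphere at (8, 11.5) does not reach this height (|z−center|=23.260 > r=7.5); Taking the union: only the 10×13 cube is present, so the union is just that shape — 1 connected region. The outline is a single polygon with 4 vertices. Extrusion per mm of travel: 0.4 × 0.24 / (π × 0.875²) = 0.039912. Accumulating E over each segment gives final E = 1.8360.

G0 X0.00 Y0.00 Z0.24
G1 X10.00 Y0.00 E0.3991
G1 X10.00 Y13.00 E0.9180
G1 X0.00 Y13.00 E1.3171
G1 X0.00 Y0.00 E1.8360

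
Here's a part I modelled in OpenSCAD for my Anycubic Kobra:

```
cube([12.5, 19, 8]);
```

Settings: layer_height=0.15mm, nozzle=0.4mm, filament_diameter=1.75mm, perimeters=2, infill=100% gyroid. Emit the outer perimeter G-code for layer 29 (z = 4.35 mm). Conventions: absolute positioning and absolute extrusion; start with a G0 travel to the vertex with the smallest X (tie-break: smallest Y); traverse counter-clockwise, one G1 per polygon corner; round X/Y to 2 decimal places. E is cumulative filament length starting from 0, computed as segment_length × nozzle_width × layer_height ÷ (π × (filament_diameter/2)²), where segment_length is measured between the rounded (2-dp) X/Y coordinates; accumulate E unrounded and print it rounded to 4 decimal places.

G0 X0.00 Y0.00 Z4.35
G1 X12.50 Y0.00 E0.3118
G1 X12.50 Y19.00 E0.7858
G1 X0.00 Y19.00 E1.0976
G1 X0.00 Y0.00 E1.5715

At z = 4.35 mm: the cube (footprint 12.5×19) is included at this height. The outline is a single polygon with 4 vertices. Extrusion per mm of travel: 0.4 × 0.15 / (π × 0.875²) = 0.024945. Accumulating E over each segment gives final E = 1.5715.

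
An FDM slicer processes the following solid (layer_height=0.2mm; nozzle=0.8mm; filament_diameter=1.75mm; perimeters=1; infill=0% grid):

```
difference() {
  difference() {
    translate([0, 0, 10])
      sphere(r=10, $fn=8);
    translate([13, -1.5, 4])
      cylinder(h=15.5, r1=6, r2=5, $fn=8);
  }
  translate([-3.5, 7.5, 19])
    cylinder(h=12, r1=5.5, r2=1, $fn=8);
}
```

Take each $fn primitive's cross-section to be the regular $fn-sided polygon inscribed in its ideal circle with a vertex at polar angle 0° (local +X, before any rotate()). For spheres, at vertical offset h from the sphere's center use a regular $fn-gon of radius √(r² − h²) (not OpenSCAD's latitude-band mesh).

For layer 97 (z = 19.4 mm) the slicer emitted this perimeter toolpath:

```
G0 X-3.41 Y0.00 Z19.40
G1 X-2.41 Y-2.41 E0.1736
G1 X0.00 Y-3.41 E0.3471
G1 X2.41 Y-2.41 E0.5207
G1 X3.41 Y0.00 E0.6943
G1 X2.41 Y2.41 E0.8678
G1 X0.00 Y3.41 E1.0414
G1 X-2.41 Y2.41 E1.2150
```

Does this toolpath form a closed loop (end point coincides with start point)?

no

Start point (G0): (-3.41, 0.00). End point (last G1): the path does not return to the start — open.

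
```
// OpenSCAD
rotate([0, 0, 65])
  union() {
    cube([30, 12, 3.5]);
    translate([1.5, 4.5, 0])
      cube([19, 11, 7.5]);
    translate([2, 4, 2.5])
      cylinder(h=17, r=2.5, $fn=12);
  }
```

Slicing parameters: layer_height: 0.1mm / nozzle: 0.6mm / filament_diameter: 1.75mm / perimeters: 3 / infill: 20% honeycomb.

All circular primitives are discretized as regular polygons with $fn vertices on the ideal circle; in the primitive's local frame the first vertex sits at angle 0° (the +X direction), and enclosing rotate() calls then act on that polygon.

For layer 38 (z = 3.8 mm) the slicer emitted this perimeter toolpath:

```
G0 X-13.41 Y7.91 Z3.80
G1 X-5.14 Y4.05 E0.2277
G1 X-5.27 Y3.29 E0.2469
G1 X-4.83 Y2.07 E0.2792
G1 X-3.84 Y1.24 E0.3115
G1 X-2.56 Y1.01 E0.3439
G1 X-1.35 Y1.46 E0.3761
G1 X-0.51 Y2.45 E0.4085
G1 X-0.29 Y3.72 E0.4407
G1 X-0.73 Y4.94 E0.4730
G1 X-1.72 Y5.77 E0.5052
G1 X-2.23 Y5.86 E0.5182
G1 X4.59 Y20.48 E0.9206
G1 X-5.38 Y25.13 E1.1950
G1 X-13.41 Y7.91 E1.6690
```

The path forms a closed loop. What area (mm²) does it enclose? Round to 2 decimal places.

223.32 mm²

Apply the shoelace formula to the sequence of (X, Y) vertices; enclosed area = 223.32 mm².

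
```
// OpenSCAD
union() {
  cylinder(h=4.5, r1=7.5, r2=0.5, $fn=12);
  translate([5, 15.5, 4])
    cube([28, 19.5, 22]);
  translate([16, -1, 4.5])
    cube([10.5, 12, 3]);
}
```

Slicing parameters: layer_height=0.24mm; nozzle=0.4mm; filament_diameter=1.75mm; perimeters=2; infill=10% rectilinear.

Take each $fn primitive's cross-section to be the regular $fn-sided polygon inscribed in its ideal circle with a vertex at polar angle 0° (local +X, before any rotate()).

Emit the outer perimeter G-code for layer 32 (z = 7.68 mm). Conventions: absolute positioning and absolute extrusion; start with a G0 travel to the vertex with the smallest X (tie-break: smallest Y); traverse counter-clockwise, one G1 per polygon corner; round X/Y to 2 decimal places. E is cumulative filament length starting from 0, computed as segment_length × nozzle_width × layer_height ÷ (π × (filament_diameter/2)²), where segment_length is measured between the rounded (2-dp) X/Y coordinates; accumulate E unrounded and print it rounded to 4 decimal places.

G0 X5.00 Y15.50 Z7.68
G1 X33.00 Y15.50 E1.1175
G1 X33.00 Y35.00 E1.8958
G1 X5.00 Y35.00 E3.0134
G1 X5.00 Y15.50 E3.7917

At z = 7.68 mm: the cone is absent (z outside [0, 4.5]); the cube at (5, 15.5) is present — its section is the full 28×19.5 rectangle; the cube at (16, -1) is not intersected at this z (z outside [4.5, 7.5]); Combining (union): only the 28×19.5 cube at (5, 15.5) is present, so the union is just that shape — 1 connected region. The outline is a single polygon with 4 vertices. Extrusion per mm of travel: 0.4 × 0.24 / (π × 0.875²) = 0.039912. Accumulating E over each segment gives final E = 3.7917.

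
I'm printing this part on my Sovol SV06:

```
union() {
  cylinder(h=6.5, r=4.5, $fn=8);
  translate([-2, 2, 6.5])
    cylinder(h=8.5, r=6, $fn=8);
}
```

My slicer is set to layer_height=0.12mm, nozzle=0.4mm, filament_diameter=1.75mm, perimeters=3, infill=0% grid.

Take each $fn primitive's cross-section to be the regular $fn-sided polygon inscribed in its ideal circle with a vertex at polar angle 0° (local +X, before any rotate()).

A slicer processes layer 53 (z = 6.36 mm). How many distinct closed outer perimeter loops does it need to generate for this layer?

At z = 6.36 mm: the cylinder: section is a regular 8-gon, circumradius r=4.5; the cylinder at (-2, 2) is not intersected at this z (z outside [6.5, 15]); Merging all regions: only the r=4.5 cylinder is present, so the union is just that shape — 1 connected region. The result has 1 disconnected region.

1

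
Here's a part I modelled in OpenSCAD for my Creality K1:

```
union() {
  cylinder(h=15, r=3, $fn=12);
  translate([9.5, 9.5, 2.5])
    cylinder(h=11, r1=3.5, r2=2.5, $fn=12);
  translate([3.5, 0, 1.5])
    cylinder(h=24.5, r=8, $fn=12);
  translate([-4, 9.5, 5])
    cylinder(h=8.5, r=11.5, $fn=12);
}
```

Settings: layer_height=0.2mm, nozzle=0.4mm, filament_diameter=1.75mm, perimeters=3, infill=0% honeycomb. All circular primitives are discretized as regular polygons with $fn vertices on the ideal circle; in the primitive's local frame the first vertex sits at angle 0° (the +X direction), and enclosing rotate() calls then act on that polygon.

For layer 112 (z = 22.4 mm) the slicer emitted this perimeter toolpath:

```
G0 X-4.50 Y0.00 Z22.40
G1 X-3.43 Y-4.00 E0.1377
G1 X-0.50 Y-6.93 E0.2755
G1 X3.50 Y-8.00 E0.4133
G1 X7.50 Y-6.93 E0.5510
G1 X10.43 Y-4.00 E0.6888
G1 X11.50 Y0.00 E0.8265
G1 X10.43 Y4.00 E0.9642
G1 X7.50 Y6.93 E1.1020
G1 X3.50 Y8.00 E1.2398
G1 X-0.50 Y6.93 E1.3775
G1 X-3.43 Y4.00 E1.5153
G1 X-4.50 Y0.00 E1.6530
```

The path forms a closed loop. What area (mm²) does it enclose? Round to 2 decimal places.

Apply the shoelace formula to the sequence of (X, Y) vertices; enclosed area = 192.05 mm².

192.05 mm²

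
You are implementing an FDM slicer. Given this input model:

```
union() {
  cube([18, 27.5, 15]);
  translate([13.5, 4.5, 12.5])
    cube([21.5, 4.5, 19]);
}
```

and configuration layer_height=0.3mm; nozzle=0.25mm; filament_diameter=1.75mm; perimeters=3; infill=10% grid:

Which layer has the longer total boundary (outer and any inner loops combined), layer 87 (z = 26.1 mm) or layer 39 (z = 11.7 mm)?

Layer 87 (z = 26.1): the cube is absent (z outside [0, 15]); the cube at (13.5, 4.5) (footprint 21.5×4.5) is included at this height (perimeter 52.00 mm); Combining (union): only the 21.5×4.5 cube at (13.5, 4.5) is present, so the union is just that shape — boundary = 52.00 mm. So its perimeter = 52.00 mm. Layer 39 (z = 11.7): the cube is present — its section is the full 18×27.5 rectangle (perimeter 91.00 mm); the cube at (13.5, 4.5) is absent (z outside [12.5, 31.5]); Merging all regions: only the 18×27.5 cube is present, so the union is just that shape — boundary = 91.00 mm. So its perimeter = 91.00 mm. Layer 39 is larger (91.00 vs 52.00 mm).

layer 39 (z = 11.7 mm)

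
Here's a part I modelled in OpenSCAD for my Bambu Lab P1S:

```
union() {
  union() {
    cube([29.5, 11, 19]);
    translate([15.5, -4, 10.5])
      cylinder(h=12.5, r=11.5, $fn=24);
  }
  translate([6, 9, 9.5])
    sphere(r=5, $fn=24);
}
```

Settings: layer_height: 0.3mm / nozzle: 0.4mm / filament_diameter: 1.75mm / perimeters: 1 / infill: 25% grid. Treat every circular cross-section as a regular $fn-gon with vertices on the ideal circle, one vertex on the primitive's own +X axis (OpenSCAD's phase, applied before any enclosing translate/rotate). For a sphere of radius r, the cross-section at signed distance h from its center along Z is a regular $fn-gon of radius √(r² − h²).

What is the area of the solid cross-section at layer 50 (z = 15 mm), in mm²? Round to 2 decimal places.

At z = 15 mm: the cube is present — its section is the full 29.5×11 rectangle (area 324.50 mm²); the r=11.5 cylinder at (15.5, -4) contributes a regular 24-gon of circumradius 11.5 (area = (24/2)·11.500²·sin(360°/24) = 410.75 mm²); Taking the union: the regions partially overlap — summed areas 735.25 mm² minus the doubly-counted overlap 115.78 mm² gives 619.47 mm² — area = 619.47 mm²; the sphere at (6, 9) is absent (|z−center|=5.500 > r=5); Taking the union: only the result so far is present, so the union is just that shape — area = 619.47 mm². Overall, the cross-section is a single solid region. Net area = 619.47 mm².

619.47 mm²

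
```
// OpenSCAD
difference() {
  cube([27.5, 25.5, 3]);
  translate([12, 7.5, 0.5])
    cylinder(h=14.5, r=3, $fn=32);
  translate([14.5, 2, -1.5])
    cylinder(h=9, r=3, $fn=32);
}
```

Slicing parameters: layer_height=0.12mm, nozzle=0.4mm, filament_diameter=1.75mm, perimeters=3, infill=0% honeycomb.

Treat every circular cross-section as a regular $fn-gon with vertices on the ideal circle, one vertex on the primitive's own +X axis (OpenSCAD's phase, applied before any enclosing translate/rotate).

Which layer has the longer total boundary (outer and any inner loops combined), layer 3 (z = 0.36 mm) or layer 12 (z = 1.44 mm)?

Layer 3 (z = 0.36): the cube (footprint 27.5×25.5) is included at this height (perimeter 106.00 mm); the cylinder at (12, 7.5) is absent (z outside [0.5, 15]); the cylinder at (14.5, 2): section is a regular 32-gon, circumradius r=3 (perimeter = 2·32·3.000·sin(180°/32) = 18.82 mm); Subtracting the remaining from the first: starting from the 27.5×25.5 cube, the r=3 cylinder at (14.5, 2) partially overlaps it — only the 25.04 mm² overlap (of its 28.09 mm²) is removed, clipping the outline — boundary = 115.36 mm. So its perimeter = 115.36 mm. Layer 12 (z = 1.44): the cube (footprint 27.5×25.5) is included at this height (perimeter 106.00 mm); the r=3 cylinder at (12, 7.5) contributes a regular 32-gon of circumradius 3 (perimeter = 2·32·3.000·sin(180°/32) = 18.82 mm); the cylinder at (14.5, 2): section is a regular 32-gon, circumradius r=3 (perimeter = 2·32·3.000·sin(180°/32) = 18.82 mm); Subtracting the remaining from the first: starting from the 27.5×25.5 cube, the r=3 cylinder at (12, 7.5) lies wholly inside it (removes its full 28.09 mm² and its 18.82 mm outline becomes a hole wall); the r=3 cylinder at (14.5, 2) partially overlaps it — only the 25.04 mm² overlap (of its 28.09 mm²) is removed, clipping the outline — boundary (outer + 1 inner loop) = 134.18 mm. So its perimeter = 134.18 mm. Layer 12 is larger (134.18 vs 115.36 mm).

layer 12 (z = 1.44 mm)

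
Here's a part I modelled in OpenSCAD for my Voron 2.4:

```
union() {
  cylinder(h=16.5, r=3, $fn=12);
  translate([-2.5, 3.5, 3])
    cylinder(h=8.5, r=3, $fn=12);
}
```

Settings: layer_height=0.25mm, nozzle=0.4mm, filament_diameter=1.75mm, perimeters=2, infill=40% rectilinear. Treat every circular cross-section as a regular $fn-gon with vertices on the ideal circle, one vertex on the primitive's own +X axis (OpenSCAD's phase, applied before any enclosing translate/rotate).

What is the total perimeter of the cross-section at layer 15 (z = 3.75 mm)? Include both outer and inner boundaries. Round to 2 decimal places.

28.47 mm

At z = 3.75 mm: the r=3 cylinder gives a regular 12-gon of circumradius 3 (constant along its height) (perimeter = 2·12·3.000·sin(180°/12) = 18.63 mm); the cylinder at (-2.5, 3.5): section is a regular 12-gon, circumradius r=3 (perimeter = 2·12·3.000·sin(180°/12) = 18.63 mm); Combining (union): the regions partially overlap (shared area 4.28 mm²), so the edge portions inside another operand are dropped and the merged outline is re-measured after clipping — boundary = 28.47 mm. Overall, the cross-section is a single solid region. Total boundary length (outer) = 28.47 mm.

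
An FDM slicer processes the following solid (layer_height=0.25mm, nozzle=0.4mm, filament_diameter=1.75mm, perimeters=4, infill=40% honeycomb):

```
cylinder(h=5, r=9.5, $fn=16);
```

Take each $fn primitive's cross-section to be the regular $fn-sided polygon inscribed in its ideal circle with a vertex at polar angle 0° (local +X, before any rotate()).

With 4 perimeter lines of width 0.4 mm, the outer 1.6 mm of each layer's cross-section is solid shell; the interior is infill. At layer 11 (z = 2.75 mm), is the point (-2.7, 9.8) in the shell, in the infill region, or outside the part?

At z = 2.75 mm: the r=9.5 cylinder contributes a regular 16-gon of circumradius 9.5. Overall, the cross-section is a single solid region. The nearest boundary edge runs (0.00, 9.50)→(-3.64, 8.78); distance from the point to it = 0.82 mm. The point is not inside any of the regions above, so it lies outside the cross-section (0.82 mm from the nearest boundary).

outside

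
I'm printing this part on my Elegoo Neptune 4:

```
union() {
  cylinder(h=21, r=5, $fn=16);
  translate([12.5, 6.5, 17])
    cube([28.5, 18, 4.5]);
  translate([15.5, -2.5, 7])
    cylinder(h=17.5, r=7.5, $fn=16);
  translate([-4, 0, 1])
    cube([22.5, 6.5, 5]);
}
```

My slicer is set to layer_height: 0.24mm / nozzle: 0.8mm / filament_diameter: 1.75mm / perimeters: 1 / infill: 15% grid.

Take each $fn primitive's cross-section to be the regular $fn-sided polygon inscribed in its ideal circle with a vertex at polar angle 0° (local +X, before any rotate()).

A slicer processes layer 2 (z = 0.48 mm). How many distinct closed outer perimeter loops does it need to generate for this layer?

1

At z = 0.48 mm: the cylinder: section is a regular 16-gon, circumradius r=5; the cube at (12.5, 6.5) does not reach this height (z outside [17, 21.5]); the cylinder at (15.5, -2.5) is not intersected at this z (z outside [7, 24.5]); the cube at (-4, 0) does not reach this height (z outside [1, 6]); Combining (union): only the r=5 cylinder is present, so the union is just that shape — 1 connected region. The result has 1 disconnected region.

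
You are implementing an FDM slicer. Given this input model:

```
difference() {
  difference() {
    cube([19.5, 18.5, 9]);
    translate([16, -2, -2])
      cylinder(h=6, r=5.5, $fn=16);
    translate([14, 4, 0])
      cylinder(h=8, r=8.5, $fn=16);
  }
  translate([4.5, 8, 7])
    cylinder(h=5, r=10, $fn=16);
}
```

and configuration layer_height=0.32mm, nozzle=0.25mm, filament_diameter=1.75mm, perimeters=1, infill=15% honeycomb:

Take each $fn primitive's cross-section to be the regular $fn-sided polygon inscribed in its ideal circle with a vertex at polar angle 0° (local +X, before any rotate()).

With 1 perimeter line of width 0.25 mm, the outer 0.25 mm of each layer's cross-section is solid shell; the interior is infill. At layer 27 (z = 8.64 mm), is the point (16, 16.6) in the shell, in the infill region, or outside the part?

At z = 8.64 mm: the cube (footprint 19.5×18.5) is included at this height; the cylinder at (16, -2) does not reach this height (z outside [-2, 4]); the cylinder at (14, 4) does not reach this height (z outside [0, 8]); Taking the first minus the rest: none of the subtracted shapes is present at this height, so the 19.5×18.5 cube is unchanged — 1 connected region; the r=10 cylinder at (4.5, 8) contributes a regular 16-gon of circumradius 10; After the difference (first − rest): starting from that combined region, the r=10 cylinder at (4.5, 8) partially overlaps it — only the 224.61 mm² overlap (of its 306.15 mm²) is removed, clipping the outline — 1 connected region. Overall, the cross-section is a single solid region. The nearest boundary edge runs (0.00, 18.50)→(19.50, 18.50); distance from the point to it = 1.90 mm. The point is inside the cross-section and 1.90 mm from the nearest boundary — more than the 0.25 mm shell width (1 × 0.25), so it's in the infill interior.

infill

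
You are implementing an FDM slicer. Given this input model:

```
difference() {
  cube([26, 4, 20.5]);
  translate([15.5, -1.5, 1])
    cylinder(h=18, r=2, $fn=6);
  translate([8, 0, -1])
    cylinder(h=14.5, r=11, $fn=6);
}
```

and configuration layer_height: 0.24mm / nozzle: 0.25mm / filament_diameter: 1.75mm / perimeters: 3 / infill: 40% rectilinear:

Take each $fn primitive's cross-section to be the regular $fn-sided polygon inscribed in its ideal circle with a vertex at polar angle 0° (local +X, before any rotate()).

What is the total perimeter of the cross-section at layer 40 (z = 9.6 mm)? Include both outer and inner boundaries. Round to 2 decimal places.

At z = 9.6 mm: the 26×4 cube contributes its full rectangle (perimeter 60.00 mm); the cylinder at (15.5, -1.5): section is a regular 6-gon, circumradius r=2 (perimeter = 2·6·2.000·sin(180°/6) = 12.00 mm); the cylinder at (8, 0): section is a regular 6-gon, circumradius r=11 (perimeter = 2·6·11.000·sin(180°/6) = 66.00 mm); Subtracting the remaining from the first: starting from the 26×4 cube, the r=2 cylinder at (15.5, -1.5) partially overlaps it — only the 0.50 mm² overlap (of its 10.39 mm²) is removed, clipping the outline; the r=11 cylinder at (8, 0) partially overlaps it — only the 70.89 mm² overlap (of its 314.37 mm²) is removed, clipping the outline — boundary = 24.93 mm. Overall, the cross-section is a single solid region. Total boundary length (outer) = 24.93 mm.

24.93 mm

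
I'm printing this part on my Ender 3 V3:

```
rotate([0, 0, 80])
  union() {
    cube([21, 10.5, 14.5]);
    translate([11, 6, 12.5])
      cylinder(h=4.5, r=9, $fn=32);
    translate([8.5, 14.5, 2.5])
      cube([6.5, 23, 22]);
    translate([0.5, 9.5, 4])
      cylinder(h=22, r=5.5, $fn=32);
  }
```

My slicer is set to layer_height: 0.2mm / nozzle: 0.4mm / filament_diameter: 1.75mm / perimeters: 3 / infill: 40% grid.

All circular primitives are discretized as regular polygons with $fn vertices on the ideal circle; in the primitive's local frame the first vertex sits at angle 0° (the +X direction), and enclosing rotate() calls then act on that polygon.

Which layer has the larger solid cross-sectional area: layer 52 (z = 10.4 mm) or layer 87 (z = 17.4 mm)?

Layer 52 (z = 10.4): the cube (footprint 21×10.5) is included at this height (area 220.50 mm²); the cylinder at (11, 6) does not reach this height (z outside [12.5, 17]); the 6.5×23 cube at (8.5, 14.5) contributes its full rectangle (area 149.50 mm²); the r=5.5 cylinder at (0.5, 9.5) contributes a regular 32-gon of circumradius 5.5 (area = (32/2)·5.500²·sin(360°/32) = 94.42 mm²); Combining (union): the regions partially overlap — summed areas 464.42 mm² minus the doubly-counted overlap 32.29 mm² gives 432.13 mm² — area = 432.13 mm²; (whole slice rotated 80° about Z — lengths, areas and connectivity unchanged). So its area = 432.13 mm². Layer 87 (z = 17.4): the cube is absent (z outside [0, 14.5]); the cylinder at (11, 6) is not intersected at this z (z outside [12.5, 17]); the cube at (8.5, 14.5) is present — its section is the full 6.5×23 rectangle (area 149.50 mm²); the r=5.5 cylinder at (0.5, 9.5) gives a regular 32-gon of circumradius 5.5 (constant along its height) (area = (32/2)·5.500²·sin(360°/32) = 94.42 mm²); Merging all regions: the 2 present regions are separate (no shared area or edge), so areas and boundary lengths simply add and each stays a separate island — area = 243.92 mm²; (whole slice rotated 80° about Z — lengths, areas and connectivity unchanged). So its area = 243.92 mm². Layer 52 is larger (432.13 vs 243.92 mm²).

layer 52 (z = 10.4 mm)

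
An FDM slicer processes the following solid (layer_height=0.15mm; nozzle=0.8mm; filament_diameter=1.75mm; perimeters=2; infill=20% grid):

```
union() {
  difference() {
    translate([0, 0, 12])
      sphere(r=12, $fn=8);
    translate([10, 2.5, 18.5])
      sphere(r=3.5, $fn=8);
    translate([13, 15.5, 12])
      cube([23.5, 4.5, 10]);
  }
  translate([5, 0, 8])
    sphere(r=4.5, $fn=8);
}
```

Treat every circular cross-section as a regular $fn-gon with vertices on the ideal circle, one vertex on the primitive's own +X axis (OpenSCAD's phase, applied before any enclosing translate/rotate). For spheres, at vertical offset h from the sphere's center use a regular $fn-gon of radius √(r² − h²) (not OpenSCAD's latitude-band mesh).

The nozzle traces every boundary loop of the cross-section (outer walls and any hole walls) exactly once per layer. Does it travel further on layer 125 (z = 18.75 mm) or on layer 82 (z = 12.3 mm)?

layer 82 (z = 12.3 mm)

Layer 125 (z = 18.75): the sphere: section is a regular 8-gon, circumradius = √(r²−h²) = √(12²−6.75²) = 9.922 (perimeter = 2·8·9.922·sin(180°/8) = 60.75 mm); the sphere at (10, 2.5): section is a regular 8-gon, circumradius = √(r²−h²) = √(3.5²−0.25²) = 3.491 (perimeter = 2·8·3.491·sin(180°/8) = 21.38 mm); the cube at (13, 15.5) is present — its section is the full 23.5×4.5 rectangle (perimeter 56.00 mm); Subtracting the remaining from the first: starting from the r=12 sphere, the r=3.5 sphere at (10, 2.5) partially overlaps it — only the 10.25 mm² overlap (of its 34.47 mm²) is removed, clipping the outline; the 23.5×4.5 cube at (13, 15.5) misses the remaining region (no effect) — boundary = 62.23 mm; the sphere at (5, 0) is absent (|z−center|=10.750 > r=4.5); Combining (union): only that combined region is present, so the union is just that shape — boundary = 62.23 mm. So its perimeter = 62.23 mm. Layer 82 (z = 12.3): the sphere: section is a regular 8-gon, circumradius = √(r²−h²) = √(12²−0.3²) = 11.996 (perimeter = 2·8·11.996·sin(180°/8) = 73.45 mm); the sphere at (10, 2.5) does not reach this height (|z−center|=6.200 > r=3.5); the 23.5×4.5 cube at (13, 15.5) contributes its full rectangle (perimeter 56.00 mm); Taking the first minus the rest: starting from the r=12 sphere, the 23.5×4.5 cube at (13, 15.5) misses the remaining region (no effect) — boundary = 73.45 mm; the sphere at (5, 0): section is a regular 8-gon, circumradius = √(r²−h²) = √(4.5²−4.3²) = 1.327 (perimeter = 2·8·1.327·sin(180°/8) = 8.12 mm); Combining (union): the r=4.5 sphere at (5, 0) lies entirely inside that combined region, so the union is just that combined region — boundary = 73.45 mm. So its perimeter = 73.45 mm. Layer 82 is larger (73.45 vs 62.23 mm).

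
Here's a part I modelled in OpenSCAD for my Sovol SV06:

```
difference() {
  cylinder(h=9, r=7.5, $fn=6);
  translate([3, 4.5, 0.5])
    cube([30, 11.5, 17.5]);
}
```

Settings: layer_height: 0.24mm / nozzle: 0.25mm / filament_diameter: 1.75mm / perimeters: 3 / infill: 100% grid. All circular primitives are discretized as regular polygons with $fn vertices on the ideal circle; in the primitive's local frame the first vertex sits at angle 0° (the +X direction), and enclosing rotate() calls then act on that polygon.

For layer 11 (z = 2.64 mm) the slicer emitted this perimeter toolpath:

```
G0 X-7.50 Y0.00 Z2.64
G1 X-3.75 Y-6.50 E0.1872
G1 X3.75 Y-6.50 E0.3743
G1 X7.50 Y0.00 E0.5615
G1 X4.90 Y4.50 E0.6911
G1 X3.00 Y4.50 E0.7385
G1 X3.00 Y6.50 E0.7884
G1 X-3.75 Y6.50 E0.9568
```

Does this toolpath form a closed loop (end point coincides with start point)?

no

Start point (G0): (-7.50, 0.00). End point (last G1): the path does not return to the start — open.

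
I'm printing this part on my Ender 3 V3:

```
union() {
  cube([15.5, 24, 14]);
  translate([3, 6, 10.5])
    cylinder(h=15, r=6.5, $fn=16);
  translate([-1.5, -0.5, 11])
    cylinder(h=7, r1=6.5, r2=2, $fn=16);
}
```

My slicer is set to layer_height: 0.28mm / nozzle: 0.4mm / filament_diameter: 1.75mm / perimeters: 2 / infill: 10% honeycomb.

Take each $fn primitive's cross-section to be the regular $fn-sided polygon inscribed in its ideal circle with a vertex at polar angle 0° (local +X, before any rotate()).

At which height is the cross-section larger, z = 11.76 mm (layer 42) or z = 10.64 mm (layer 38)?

Layer 42 (z = 11.76): the 15.5×24 cube contributes its full rectangle (area 372.00 mm²); the cylinder at (3, 6): section is a regular 16-gon, circumradius r=6.5 (area = (16/2)·6.500²·sin(360°/16) = 129.35 mm²); the cone at (-1.5, -0.5) (r1=6.5→r2=2) has section circumradius 6.011 here — a regular 16-gon (area = (16/2)·6.011²·sin(360°/16) = 110.63 mm²); Combining (union): the regions partially overlap — summed areas 611.98 mm² minus the doubly-counted overlap 129.82 mm² gives 482.17 mm² — area = 482.17 mm². So its area = 482.17 mm². Layer 38 (z = 10.64): the cube is present — its section is the full 15.5×24 rectangle (area 372.00 mm²); the r=6.5 cylinder at (3, 6) gives a regular 16-gon of circumradius 6.5 (constant along its height) (area = (16/2)·6.500²·sin(360°/16) = 129.35 mm²); the cone at (-1.5, -0.5) is absent (z outside [11, 18]); Combining (union): the regions partially overlap — summed areas 501.35 mm² minus the doubly-counted overlap 100.50 mm² gives 400.84 mm² — area = 400.84 mm². So its area = 400.84 mm². Layer 42 is larger (482.17 vs 400.84 mm²).

layer 42 (z = 11.76 mm)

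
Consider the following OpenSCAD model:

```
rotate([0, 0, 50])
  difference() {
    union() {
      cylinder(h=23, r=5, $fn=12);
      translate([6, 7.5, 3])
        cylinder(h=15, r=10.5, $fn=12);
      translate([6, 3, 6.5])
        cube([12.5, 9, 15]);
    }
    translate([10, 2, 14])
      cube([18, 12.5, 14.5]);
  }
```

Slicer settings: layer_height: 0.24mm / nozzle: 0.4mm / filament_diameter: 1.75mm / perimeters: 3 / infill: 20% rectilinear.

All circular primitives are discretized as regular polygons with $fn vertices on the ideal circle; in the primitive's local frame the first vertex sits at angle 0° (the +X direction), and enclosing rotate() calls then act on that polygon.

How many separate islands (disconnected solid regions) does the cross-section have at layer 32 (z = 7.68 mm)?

At z = 7.68 mm: the r=5 cylinder gives a regular 12-gon of circumradius 5 (constant along its height); the r=10.5 cylinder at (6, 7.5) gives a regular 12-gon of circumradius 10.5 (constant along its height); the cube at (6, 3) (footprint 12.5×9) is included at this height; Merging all regions: the regions partially overlap (shared area 129.11 mm²), so overlapping operands fuse into one piece — 1 connected region; the cube at (10, 2) is absent (z outside [14, 28.5]); Subtracting the remaining from the first: none of the subtracted shapes is present at this height, so that combined region is unchanged — 1 connected region; (rotated 50° about Z; rotation is an isometry so areas/perimeters/island counts are preserved). Overall, the cross-section is a single solid region. Island count = 1.

1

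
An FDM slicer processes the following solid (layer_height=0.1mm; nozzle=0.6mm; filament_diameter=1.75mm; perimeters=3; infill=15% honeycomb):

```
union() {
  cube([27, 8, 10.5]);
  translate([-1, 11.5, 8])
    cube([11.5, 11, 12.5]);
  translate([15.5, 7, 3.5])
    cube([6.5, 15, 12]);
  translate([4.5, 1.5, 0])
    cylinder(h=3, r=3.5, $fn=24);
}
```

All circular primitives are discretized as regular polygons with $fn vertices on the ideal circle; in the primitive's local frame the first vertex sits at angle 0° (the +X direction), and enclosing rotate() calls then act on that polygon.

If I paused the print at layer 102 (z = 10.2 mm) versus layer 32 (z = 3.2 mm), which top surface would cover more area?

layer 102 (z = 10.2 mm)

Layer 102 (z = 10.2): the cube is present — its section is the full 27×8 rectangle (area 216.00 mm²); the cube at (-1, 11.5) (footprint 11.5×11) is included at this height (area 126.50 mm²); the cube at (15.5, 7) is present — its section is the full 6.5×15 rectangle (area 97.50 mm²); the cylinder at (4.5, 1.5) does not reach this height (z outside [0, 3]); Merging all regions: the regions partially overlap — summed areas 440.00 mm² minus the doubly-counted overlap 6.50 mm² gives 433.50 mm² — area = 433.50 mm². So its area = 433.50 mm². Layer 32 (z = 3.2): the cube (footprint 27×8) is included at this height (area 216.00 mm²); the cube at (-1, 11.5) does not reach this height (z outside [8, 20.5]); the cube at (15.5, 7) does not reach this height (z outside [3.5, 15.5]); the cylinder at (4.5, 1.5) does not reach this height (z outside [0, 3]); Combining (union): only the 27×8 cube is present, so the union is just that shape — area = 216.00 mm². So its area = 216.00 mm². Layer 102 is larger (433.50 vs 216.00 mm²).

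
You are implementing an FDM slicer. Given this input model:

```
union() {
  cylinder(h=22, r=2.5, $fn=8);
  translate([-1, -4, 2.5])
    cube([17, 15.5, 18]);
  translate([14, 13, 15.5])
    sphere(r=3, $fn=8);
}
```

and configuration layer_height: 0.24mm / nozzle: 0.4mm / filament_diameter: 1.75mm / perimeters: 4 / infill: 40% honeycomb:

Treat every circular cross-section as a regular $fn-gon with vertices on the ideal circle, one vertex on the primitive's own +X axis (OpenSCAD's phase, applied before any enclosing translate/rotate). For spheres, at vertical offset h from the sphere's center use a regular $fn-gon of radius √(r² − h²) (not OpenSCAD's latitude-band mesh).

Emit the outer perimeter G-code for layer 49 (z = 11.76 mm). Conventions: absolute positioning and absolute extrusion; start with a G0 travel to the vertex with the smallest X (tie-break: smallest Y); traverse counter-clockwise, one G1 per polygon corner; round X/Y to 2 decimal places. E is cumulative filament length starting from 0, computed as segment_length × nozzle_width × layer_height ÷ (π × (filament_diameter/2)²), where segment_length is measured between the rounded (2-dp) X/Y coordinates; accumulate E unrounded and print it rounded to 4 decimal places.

At z = 11.76 mm: the r=2.5 cylinder gives a regular 8-gon of circumradius 2.5 (constant along its height); the cube at (-1, -4) is present — its section is the full 17×15.5 rectangle; the sphere at (14, 13) is absent (|z−center|=3.740 > r=3); Taking the union: the regions partially overlap (shared area 13.42 mm²), so overlapping operands fuse into one piece — 1 connected region. The outline is a single polygon with 9 vertices. Extrusion per mm of travel: 0.4 × 0.24 / (π × 0.875²) = 0.039912. Accumulating E over each segment gives final E = 2.6469.

G0 X-2.50 Y0.00 Z11.76
G1 X-1.77 Y-1.77 E0.0764
G1 X-1.00 Y-2.09 E0.1097
G1 X-1.00 Y-4.00 E0.1859
G1 X16.00 Y-4.00 E0.8644
G1 X16.00 Y11.50 E1.4831
G1 X-1.00 Y11.50 E2.1616
G1 X-1.00 Y2.09 E2.5372
G1 X-1.77 Y1.77 E2.5704
G1 X-2.50 Y0.00 E2.6469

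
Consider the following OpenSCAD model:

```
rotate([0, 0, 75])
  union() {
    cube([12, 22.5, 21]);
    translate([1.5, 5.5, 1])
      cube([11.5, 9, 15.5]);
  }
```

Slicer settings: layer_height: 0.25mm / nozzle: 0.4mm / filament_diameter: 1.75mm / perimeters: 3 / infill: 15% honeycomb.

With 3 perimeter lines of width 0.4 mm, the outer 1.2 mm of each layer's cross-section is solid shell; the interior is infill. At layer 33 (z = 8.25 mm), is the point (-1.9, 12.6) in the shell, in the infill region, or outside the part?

shell

At z = 8.25 mm: the cube is present — its section is the full 12×22.5 rectangle; the cube at (1.5, 5.5) (footprint 11.5×9) is included at this height; Merging all regions: the regions partially overlap (shared area 94.50 mm²), so overlapping operands fuse into one piece — 1 connected region; (rotated 75° about Z; rotation is an isometry so areas/perimeters/island counts are preserved). Overall, the cross-section is a single solid region. Undo the 75° rotation: the query point maps to (11.679, 5.096) in the un-rotated model frame. The nearest boundary edge runs (12.00, 5.50)→(12.00, 0.00); distance from the point to it = 0.32 mm. The point is inside the cross-section, 0.32 mm from the nearest boundary — within the 1.2 mm shell band (3 × 0.4).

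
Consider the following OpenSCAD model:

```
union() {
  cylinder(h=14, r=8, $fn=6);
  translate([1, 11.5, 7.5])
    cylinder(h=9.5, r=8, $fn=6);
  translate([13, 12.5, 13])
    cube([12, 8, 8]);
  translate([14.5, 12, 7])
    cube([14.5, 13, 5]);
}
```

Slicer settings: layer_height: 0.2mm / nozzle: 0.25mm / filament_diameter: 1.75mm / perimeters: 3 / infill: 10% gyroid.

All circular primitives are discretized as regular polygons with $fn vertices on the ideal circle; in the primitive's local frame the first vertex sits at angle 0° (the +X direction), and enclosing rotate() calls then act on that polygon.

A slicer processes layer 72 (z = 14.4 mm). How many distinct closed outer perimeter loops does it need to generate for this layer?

At z = 14.4 mm: the cylinder does not reach this height (z outside [0, 14]); the r=8 cylinder at (1, 11.5) gives a regular 6-gon of circumradius 8 (constant along its height); the cube at (13, 12.5) (footprint 12×8) is included at this height; the cube at (14.5, 12) is absent (z outside [7, 12]); Combining (union): the 2 present regions are separate (no shared area or edge), so areas and boundary lengths simply add and each stays a separate island — 2 connected regions. The result has 2 disconnected regions.

2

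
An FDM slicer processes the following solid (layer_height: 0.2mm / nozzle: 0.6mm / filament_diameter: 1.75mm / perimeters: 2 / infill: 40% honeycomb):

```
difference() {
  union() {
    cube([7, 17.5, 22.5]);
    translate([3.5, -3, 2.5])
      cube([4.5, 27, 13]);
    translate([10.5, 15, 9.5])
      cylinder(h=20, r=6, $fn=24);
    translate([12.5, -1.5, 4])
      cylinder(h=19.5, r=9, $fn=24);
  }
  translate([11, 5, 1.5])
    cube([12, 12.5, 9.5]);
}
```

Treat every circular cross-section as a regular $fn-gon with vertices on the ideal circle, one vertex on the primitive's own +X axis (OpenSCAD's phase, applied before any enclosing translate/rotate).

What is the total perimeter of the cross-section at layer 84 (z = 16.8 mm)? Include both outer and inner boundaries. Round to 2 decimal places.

110.08 mm

At z = 16.8 mm: the cube is present — its section is the full 7×17.5 rectangle (perimeter 49.00 mm); the cube at (3.5, -3) does not reach this height (z outside [2.5, 15.5]); the r=6 cylinder at (10.5, 15) gives a regular 24-gon of circumradius 6 (constant along its height) (perimeter = 2·24·6.000·sin(180°/24) = 37.59 mm); the r=9 cylinder at (12.5, -1.5) contributes a regular 24-gon of circumradius 9 (perimeter = 2·24·9.000·sin(180°/24) = 56.39 mm); Combining (union): the regions partially overlap (shared area 25.93 mm²), so the edge portions inside another operand are dropped and the merged outline is re-measured after clipping — boundary = 110.08 mm; the cube at (11, 5) is not intersected at this z (z outside [1.5, 11]); Subtracting the remaining from the first: none of the subtracted shapes is present at this height, so that combined region is unchanged — boundary = 110.08 mm. Overall, the cross-section is a single solid region. Total boundary length (outer) = 110.08 mm.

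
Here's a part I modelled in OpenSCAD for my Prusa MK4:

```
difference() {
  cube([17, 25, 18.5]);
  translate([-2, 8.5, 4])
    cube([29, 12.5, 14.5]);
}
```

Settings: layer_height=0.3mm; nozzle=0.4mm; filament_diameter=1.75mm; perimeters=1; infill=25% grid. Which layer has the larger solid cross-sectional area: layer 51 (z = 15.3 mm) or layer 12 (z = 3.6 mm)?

Layer 51 (z = 15.3): the cube (footprint 17×25) is included at this height (area 425.00 mm²); the cube at (-2, 8.5) is present — its section is the full 29×12.5 rectangle (area 362.50 mm²); Subtracting the remaining from the first: starting from the 17×25 cube (425.00 mm²), the 29×12.5 cube at (-2, 8.5) partially overlaps it — only the 212.50 mm² overlap (of its 362.50 mm²) is removed, clipping the outline — area = 212.50 mm². So its area = 212.50 mm². Layer 12 (z = 3.6): the cube is present — its section is the full 17×25 rectangle (area 425.00 mm²); the cube at (-2, 8.5) does not reach this height (z outside [4, 18.5]); After the difference (first − rest): none of the subtracted shapes is present at this height, so the 17×25 cube is unchanged — area = 425.00 mm². So its area = 425.00 mm². Layer 12 is larger (425.00 vs 212.50 mm²).

layer 12 (z = 3.6 mm)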